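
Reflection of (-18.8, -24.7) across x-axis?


Reflection over x-axis: (x,y) -> (x,-y)
(-18.8, -24.7) -> (-18.8, 24.7)

(-18.8, 24.7)


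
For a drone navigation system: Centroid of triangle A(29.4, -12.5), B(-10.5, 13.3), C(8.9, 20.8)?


Centroid = ((x_A+x_B+x_C)/3, (y_A+y_B+y_C)/3)
= ((29.4+(-10.5)+8.9)/3, ((-12.5)+13.3+20.8)/3)
= (9.2667, 7.2)

(9.2667, 7.2)


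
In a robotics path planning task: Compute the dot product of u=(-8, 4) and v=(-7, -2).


u . v = u_x*v_x + u_y*v_y = (-8)*(-7) + 4*(-2)
= 56 + (-8) = 48

48


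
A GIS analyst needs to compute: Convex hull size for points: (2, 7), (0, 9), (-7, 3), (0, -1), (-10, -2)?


Convex hull vertices (CCW): (-10, -2), (0, -1), (2, 7), (0, 9), (-7, 3)
Count = 5

5


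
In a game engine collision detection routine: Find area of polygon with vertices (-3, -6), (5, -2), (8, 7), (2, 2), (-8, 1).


Shoelace sum: ((-3)*(-2) - 5*(-6)) + (5*7 - 8*(-2)) + (8*2 - 2*7) + (2*1 - (-8)*2) + ((-8)*(-6) - (-3)*1)
= 158
Area = |158|/2 = 79

79


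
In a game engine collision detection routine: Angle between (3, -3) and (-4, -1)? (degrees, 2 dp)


u.v = -9, |u| = sqrt(18) = 4.2426, |v| = sqrt(17) = 4.1231
cos(theta) = u.v/(|u||v|) = -9/sqrt(306) = -0.514496
theta = acos(-0.514496) = 120.96 degrees

120.96 degrees


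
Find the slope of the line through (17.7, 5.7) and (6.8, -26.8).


slope = (y2-y1)/(x2-x1) = ((-26.8)-5.7)/(6.8-17.7) = (-32.5)/(-10.9) = 2.9817

2.9817


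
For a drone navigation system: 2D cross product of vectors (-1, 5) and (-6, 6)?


u x v = u_x*v_y - u_y*v_x = (-1)*6 - 5*(-6)
= (-6) - (-30) = 24

24


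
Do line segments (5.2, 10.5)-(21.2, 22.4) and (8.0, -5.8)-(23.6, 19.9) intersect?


Cross products: d1=326.24, d2=100.68, d3=-294.12, d4=-68.56
d1*d2 < 0 and d3*d4 < 0? no

No, they don't intersect


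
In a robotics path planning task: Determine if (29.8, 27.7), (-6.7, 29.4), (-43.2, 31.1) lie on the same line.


Cross product: ((-6.7)-29.8)*(31.1-27.7) - (29.4-27.7)*((-43.2)-29.8)
= 0

Yes, collinear


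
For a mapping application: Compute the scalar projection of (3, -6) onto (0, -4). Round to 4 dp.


u.v = 24, |v| = sqrt(16) = 4
Scalar projection = u.v / |v| = 24 / sqrt(16) = 6

6


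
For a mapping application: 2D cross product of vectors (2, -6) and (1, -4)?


u x v = u_x*v_y - u_y*v_x = 2*(-4) - (-6)*1
= (-8) - (-6) = -2

-2


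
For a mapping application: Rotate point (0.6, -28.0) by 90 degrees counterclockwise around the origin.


90° CCW: (x,y) -> (-y, x)
(0.6,-28) -> (28, 0.6)

(28, 0.6)


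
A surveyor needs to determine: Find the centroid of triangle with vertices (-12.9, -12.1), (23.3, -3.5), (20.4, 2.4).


Centroid = ((x_A+x_B+x_C)/3, (y_A+y_B+y_C)/3)
= (((-12.9)+23.3+20.4)/3, ((-12.1)+(-3.5)+2.4)/3)
= (10.2667, -4.4)

(10.2667, -4.4)


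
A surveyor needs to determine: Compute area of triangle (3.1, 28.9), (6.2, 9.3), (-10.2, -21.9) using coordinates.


Area = |x_A(y_B-y_C) + x_B(y_C-y_A) + x_C(y_A-y_B)|/2
= |96.72 + (-314.96) + (-199.92)|/2
= 418.16/2 = 209.08

209.08


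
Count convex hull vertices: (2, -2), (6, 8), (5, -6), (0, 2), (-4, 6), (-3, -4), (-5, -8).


Convex hull vertices (CCW): (-5, -8), (5, -6), (6, 8), (-4, 6)
Count = 4

4


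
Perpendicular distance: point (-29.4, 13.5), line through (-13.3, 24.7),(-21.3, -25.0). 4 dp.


|cross product| = 710.57
|line direction| = sqrt(2534.09) = 50.3397
Distance = 710.57/sqrt(2534.09) = 14.1155

14.1155


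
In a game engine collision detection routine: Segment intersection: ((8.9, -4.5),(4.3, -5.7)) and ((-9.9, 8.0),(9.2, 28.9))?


Cross products: d1=-631.67, d2=-558.45, d3=-80.06, d4=-153.28
d1*d2 < 0 and d3*d4 < 0? no

No, they don't intersect


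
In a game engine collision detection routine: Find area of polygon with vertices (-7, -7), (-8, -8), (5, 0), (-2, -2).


Shoelace sum: ((-7)*(-8) - (-8)*(-7)) + ((-8)*0 - 5*(-8)) + (5*(-2) - (-2)*0) + ((-2)*(-7) - (-7)*(-2))
= 30
Area = |30|/2 = 15

15


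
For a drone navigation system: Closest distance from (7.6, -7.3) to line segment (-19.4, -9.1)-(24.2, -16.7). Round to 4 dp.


Project P onto AB: t = 0.594 (clamped to [0,1])
Closest point on segment: (6.4993, -13.6146)
Distance: 6.4098

6.4098


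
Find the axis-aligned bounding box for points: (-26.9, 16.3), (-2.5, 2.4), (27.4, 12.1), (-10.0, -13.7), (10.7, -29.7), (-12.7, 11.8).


x range: [-26.9, 27.4]
y range: [-29.7, 16.3]
Bounding box: (-26.9,-29.7) to (27.4,16.3)

(-26.9,-29.7) to (27.4,16.3)


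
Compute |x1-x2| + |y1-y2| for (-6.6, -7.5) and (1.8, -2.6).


|(-6.6)-1.8| + |(-7.5)-(-2.6)| = 8.4 + 4.9 = 13.3

13.3


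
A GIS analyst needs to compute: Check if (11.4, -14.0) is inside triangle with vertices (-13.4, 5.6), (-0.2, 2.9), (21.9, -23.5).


Cross products: AB x AP = -191.76, BC x BP = -67.25, CA x CP = -29.8
All same sign? yes

Yes, inside


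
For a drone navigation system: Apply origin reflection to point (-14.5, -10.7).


Reflection over origin: (x,y) -> (-x,-y)
(-14.5, -10.7) -> (14.5, 10.7)

(14.5, 10.7)


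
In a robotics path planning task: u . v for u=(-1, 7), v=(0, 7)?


u . v = u_x*v_x + u_y*v_y = (-1)*0 + 7*7
= 0 + 49 = 49

49


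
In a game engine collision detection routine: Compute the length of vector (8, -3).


|u| = sqrt(8^2 + (-3)^2) = sqrt(73) = 8.544

8.544


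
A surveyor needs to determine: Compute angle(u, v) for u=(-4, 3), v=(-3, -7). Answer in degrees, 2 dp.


u.v = -9, |u| = sqrt(25) = 5, |v| = sqrt(58) = 7.6158
cos(theta) = u.v/(|u||v|) = -9/sqrt(1450) = -0.236352
theta = acos(-0.236352) = 103.67 degrees

103.67 degrees


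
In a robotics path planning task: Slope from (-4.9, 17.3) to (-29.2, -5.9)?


slope = (y2-y1)/(x2-x1) = ((-5.9)-17.3)/((-29.2)-(-4.9)) = (-23.2)/(-24.3) = 0.9547

0.9547


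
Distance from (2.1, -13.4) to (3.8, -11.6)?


dx=1.7, dy=1.8
d^2 = 1.7^2 + 1.8^2 = 6.13
d = sqrt(6.13) = 2.4759

2.4759


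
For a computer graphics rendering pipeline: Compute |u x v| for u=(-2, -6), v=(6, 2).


|u x v| = |(-2)*2 - (-6)*6|
= |(-4) - (-36)| = 32

32


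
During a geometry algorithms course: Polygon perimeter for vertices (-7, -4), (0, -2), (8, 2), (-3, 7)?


Sides: (-7, -4)->(0, -2): sqrt(53) = 7.28011, (0, -2)->(8, 2): sqrt(80) = 8.944272, (8, 2)->(-3, 7): sqrt(146) = 12.083046, (-3, 7)->(-7, -4): sqrt(137) = 11.7047
Sum = 40.012128
Perimeter = 40.0121

40.0121


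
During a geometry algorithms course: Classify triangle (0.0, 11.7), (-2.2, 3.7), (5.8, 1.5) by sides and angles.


Side lengths squared: AB^2=68.84, BC^2=68.84, CA^2=137.68
Sorted: [68.84, 68.84, 137.68]
By sides: Isosceles, By angles: Right

Isosceles, Right


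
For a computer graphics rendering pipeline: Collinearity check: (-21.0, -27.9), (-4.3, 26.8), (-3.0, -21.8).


Cross product: ((-4.3)-(-21))*((-21.8)-(-27.9)) - (26.8-(-27.9))*((-3)-(-21))
= -882.73

No, not collinear


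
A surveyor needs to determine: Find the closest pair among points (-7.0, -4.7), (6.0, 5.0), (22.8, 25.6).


d(P0,P1) = 16.22, d(P0,P2) = 42.4986, d(P1,P2) = 26.5819
Closest: P0 and P1

Closest pair: (-7.0, -4.7) and (6.0, 5.0), distance = 16.22


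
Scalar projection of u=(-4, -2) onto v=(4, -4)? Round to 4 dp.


u.v = -8, |v| = sqrt(32) = 5.6569
Scalar projection = u.v / |v| = -8 / sqrt(32) = -1.4142

-1.4142


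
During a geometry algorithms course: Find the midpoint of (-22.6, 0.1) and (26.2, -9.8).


M = (((-22.6)+26.2)/2, (0.1+(-9.8))/2)
= (1.8, -4.85)

(1.8, -4.85)


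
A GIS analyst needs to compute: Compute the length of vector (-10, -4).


|u| = sqrt((-10)^2 + (-4)^2) = sqrt(116) = 10.7703

10.7703


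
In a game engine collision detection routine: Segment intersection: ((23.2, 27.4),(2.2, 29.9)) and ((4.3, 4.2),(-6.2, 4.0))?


Cross products: d1=-239.82, d2=-270.27, d3=534.45, d4=564.9
d1*d2 < 0 and d3*d4 < 0? no

No, they don't intersect


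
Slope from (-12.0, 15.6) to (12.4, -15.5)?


slope = (y2-y1)/(x2-x1) = ((-15.5)-15.6)/(12.4-(-12)) = (-31.1)/24.4 = -1.2746

-1.2746


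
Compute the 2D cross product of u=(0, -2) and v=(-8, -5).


u x v = u_x*v_y - u_y*v_x = 0*(-5) - (-2)*(-8)
= 0 - 16 = -16

-16


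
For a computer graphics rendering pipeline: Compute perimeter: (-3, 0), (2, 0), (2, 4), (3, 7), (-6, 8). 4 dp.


Sides: (-3, 0)->(2, 0): sqrt(25) = 5, (2, 0)->(2, 4): sqrt(16) = 4, (2, 4)->(3, 7): sqrt(10) = 3.162278, (3, 7)->(-6, 8): sqrt(82) = 9.055385, (-6, 8)->(-3, 0): sqrt(73) = 8.544004
Sum = 29.761667
Perimeter = 29.7617

29.7617


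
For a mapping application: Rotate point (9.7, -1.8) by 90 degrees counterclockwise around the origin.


90° CCW: (x,y) -> (-y, x)
(9.7,-1.8) -> (1.8, 9.7)

(1.8, 9.7)


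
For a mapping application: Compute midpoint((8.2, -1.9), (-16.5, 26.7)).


M = ((8.2+(-16.5))/2, ((-1.9)+26.7)/2)
= (-4.15, 12.4)

(-4.15, 12.4)


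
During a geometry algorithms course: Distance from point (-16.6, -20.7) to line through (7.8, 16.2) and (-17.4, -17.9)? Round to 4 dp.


|cross product| = 97.84
|line direction| = sqrt(1797.85) = 42.4011
Distance = 97.84/sqrt(1797.85) = 2.3075

2.3075


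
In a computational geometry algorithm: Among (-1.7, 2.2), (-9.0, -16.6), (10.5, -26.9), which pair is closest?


d(P0,P1) = 20.1675, d(P0,P2) = 31.5539, d(P1,P2) = 22.0531
Closest: P0 and P1

Closest pair: (-1.7, 2.2) and (-9.0, -16.6), distance = 20.1675


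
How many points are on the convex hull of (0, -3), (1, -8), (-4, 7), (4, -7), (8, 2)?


Convex hull vertices (CCW): (-4, 7), (1, -8), (4, -7), (8, 2)
Count = 4

4


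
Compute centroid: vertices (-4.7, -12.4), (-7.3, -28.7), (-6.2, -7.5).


Centroid = ((x_A+x_B+x_C)/3, (y_A+y_B+y_C)/3)
= (((-4.7)+(-7.3)+(-6.2))/3, ((-12.4)+(-28.7)+(-7.5))/3)
= (-6.0667, -16.2)

(-6.0667, -16.2)


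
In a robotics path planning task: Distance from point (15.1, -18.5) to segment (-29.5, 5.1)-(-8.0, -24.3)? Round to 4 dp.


Project P onto AB: t = 1 (clamped to [0,1])
Closest point on segment: (-8, -24.3)
Distance: 23.817

23.817


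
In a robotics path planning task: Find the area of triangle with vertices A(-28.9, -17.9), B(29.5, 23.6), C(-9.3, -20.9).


Area = |x_A(y_B-y_C) + x_B(y_C-y_A) + x_C(y_A-y_B)|/2
= |(-1286.05) + (-88.5) + 385.95|/2
= 988.6/2 = 494.3

494.3


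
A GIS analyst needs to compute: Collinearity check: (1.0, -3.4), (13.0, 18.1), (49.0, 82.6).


Cross product: (13-1)*(82.6-(-3.4)) - (18.1-(-3.4))*(49-1)
= 0

Yes, collinear


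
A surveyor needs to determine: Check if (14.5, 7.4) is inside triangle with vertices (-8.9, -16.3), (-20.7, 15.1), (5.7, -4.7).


Cross products: AB x AP = -1014.42, BC x BP = 493.68, CA x CP = -74.58
All same sign? no

No, outside


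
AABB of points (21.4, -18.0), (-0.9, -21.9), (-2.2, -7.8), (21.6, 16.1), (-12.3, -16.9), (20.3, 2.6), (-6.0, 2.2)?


x range: [-12.3, 21.6]
y range: [-21.9, 16.1]
Bounding box: (-12.3,-21.9) to (21.6,16.1)

(-12.3,-21.9) to (21.6,16.1)


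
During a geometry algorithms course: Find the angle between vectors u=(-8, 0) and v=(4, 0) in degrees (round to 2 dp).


u.v = -32, |u| = sqrt(64) = 8, |v| = sqrt(16) = 4
cos(theta) = u.v/(|u||v|) = -32/sqrt(1024) = -1
theta = acos(-1) = 180 degrees

180 degrees


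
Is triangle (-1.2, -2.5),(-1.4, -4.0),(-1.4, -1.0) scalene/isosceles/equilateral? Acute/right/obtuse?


Side lengths squared: AB^2=2.29, BC^2=9, CA^2=2.29
Sorted: [2.29, 2.29, 9]
By sides: Isosceles, By angles: Obtuse

Isosceles, Obtuse


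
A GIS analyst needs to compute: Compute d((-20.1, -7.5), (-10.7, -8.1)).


dx=9.4, dy=-0.6
d^2 = 9.4^2 + (-0.6)^2 = 88.72
d = sqrt(88.72) = 9.4191

9.4191


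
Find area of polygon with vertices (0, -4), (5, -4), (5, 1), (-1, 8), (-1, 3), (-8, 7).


Shoelace sum: (0*(-4) - 5*(-4)) + (5*1 - 5*(-4)) + (5*8 - (-1)*1) + ((-1)*3 - (-1)*8) + ((-1)*7 - (-8)*3) + ((-8)*(-4) - 0*7)
= 140
Area = |140|/2 = 70

70


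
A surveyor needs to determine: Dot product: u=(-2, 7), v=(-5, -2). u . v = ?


u . v = u_x*v_x + u_y*v_y = (-2)*(-5) + 7*(-2)
= 10 + (-14) = -4

-4


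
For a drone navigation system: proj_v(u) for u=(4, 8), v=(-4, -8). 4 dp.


u.v = -80, |v| = sqrt(80) = 8.9443
Scalar projection = u.v / |v| = -80 / sqrt(80) = -8.9443

-8.9443


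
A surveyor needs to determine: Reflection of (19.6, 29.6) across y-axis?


Reflection over y-axis: (x,y) -> (-x,y)
(19.6, 29.6) -> (-19.6, 29.6)

(-19.6, 29.6)


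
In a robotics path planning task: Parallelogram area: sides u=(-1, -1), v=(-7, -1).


|u x v| = |(-1)*(-1) - (-1)*(-7)|
= |1 - 7| = 6

6


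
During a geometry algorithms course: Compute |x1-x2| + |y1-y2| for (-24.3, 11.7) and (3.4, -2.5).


|(-24.3)-3.4| + |11.7-(-2.5)| = 27.7 + 14.2 = 41.9

41.9


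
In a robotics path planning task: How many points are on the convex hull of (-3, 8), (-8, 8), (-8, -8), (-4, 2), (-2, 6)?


Convex hull vertices (CCW): (-8, -8), (-2, 6), (-3, 8), (-8, 8)
Count = 4

4


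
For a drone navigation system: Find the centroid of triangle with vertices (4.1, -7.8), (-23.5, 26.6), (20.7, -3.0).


Centroid = ((x_A+x_B+x_C)/3, (y_A+y_B+y_C)/3)
= ((4.1+(-23.5)+20.7)/3, ((-7.8)+26.6+(-3))/3)
= (0.4333, 5.2667)

(0.4333, 5.2667)


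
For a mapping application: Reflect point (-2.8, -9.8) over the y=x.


Reflection over y=x: (x,y) -> (y,x)
(-2.8, -9.8) -> (-9.8, -2.8)

(-9.8, -2.8)


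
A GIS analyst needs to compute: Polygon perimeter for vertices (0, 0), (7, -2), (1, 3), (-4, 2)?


Sides: (0, 0)->(7, -2): sqrt(53) = 7.28011, (7, -2)->(1, 3): sqrt(61) = 7.81025, (1, 3)->(-4, 2): sqrt(26) = 5.09902, (-4, 2)->(0, 0): sqrt(20) = 4.472136
Sum = 24.661516
Perimeter = 24.6615

24.6615


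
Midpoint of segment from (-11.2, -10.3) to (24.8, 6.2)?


M = (((-11.2)+24.8)/2, ((-10.3)+6.2)/2)
= (6.8, -2.05)

(6.8, -2.05)


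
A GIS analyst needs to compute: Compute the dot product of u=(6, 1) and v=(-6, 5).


u . v = u_x*v_x + u_y*v_y = 6*(-6) + 1*5
= (-36) + 5 = -31

-31


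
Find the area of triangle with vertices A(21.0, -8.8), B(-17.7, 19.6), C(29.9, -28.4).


Area = |x_A(y_B-y_C) + x_B(y_C-y_A) + x_C(y_A-y_B)|/2
= |1008 + 346.92 + (-849.16)|/2
= 505.76/2 = 252.88

252.88


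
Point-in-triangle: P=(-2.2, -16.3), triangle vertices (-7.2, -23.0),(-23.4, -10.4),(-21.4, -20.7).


Cross products: AB x AP = -171.54, BC x BP = 206.56, CA x CP = 106.64
All same sign? no

No, outside


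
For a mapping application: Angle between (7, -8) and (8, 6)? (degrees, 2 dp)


u.v = 8, |u| = sqrt(113) = 10.6301, |v| = sqrt(100) = 10
cos(theta) = u.v/(|u||v|) = 8/sqrt(11300) = 0.075258
theta = acos(0.075258) = 85.68 degrees

85.68 degrees


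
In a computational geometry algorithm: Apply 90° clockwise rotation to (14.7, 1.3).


90° CW: (x,y) -> (y, -x)
(14.7,1.3) -> (1.3, -14.7)

(1.3, -14.7)


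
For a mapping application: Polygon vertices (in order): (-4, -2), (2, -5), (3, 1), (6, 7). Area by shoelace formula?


Shoelace sum: ((-4)*(-5) - 2*(-2)) + (2*1 - 3*(-5)) + (3*7 - 6*1) + (6*(-2) - (-4)*7)
= 72
Area = |72|/2 = 36

36


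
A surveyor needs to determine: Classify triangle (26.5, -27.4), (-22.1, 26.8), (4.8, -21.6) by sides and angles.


Side lengths squared: AB^2=5299.6, BC^2=3066.17, CA^2=504.53
Sorted: [504.53, 3066.17, 5299.6]
By sides: Scalene, By angles: Obtuse

Scalene, Obtuse


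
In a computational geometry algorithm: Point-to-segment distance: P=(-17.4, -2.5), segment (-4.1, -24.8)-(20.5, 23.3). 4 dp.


Project P onto AB: t = 0.2554 (clamped to [0,1])
Closest point on segment: (2.1828, -12.5153)
Distance: 21.9953

21.9953


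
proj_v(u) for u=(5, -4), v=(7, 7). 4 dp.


u.v = 7, |v| = sqrt(98) = 9.8995
Scalar projection = u.v / |v| = 7 / sqrt(98) = 0.7071

0.7071


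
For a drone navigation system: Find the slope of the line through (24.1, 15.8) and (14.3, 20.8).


slope = (y2-y1)/(x2-x1) = (20.8-15.8)/(14.3-24.1) = 5/(-9.8) = -0.5102

-0.5102


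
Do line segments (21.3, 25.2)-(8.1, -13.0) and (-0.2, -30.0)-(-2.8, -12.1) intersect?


Cross products: d1=-528.37, d2=-192.77, d3=-92.66, d4=-428.26
d1*d2 < 0 and d3*d4 < 0? no

No, they don't intersect


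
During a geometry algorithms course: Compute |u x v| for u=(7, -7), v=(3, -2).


|u x v| = |7*(-2) - (-7)*3|
= |(-14) - (-21)| = 7

7


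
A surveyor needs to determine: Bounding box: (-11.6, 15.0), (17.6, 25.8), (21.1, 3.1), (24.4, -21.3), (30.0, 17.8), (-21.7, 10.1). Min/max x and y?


x range: [-21.7, 30]
y range: [-21.3, 25.8]
Bounding box: (-21.7,-21.3) to (30,25.8)

(-21.7,-21.3) to (30,25.8)


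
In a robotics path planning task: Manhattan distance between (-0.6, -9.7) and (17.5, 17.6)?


|(-0.6)-17.5| + |(-9.7)-17.6| = 18.1 + 27.3 = 45.4

45.4


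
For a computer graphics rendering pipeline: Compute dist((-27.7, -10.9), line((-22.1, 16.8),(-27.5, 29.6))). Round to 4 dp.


|cross product| = 221.26
|line direction| = sqrt(193) = 13.8924
Distance = 221.26/sqrt(193) = 15.9266

15.9266


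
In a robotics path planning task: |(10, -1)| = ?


|u| = sqrt(10^2 + (-1)^2) = sqrt(101) = 10.0499

10.0499


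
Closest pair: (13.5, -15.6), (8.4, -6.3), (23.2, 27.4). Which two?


d(P0,P1) = 10.6066, d(P0,P2) = 44.0805, d(P1,P2) = 36.8067
Closest: P0 and P1

Closest pair: (13.5, -15.6) and (8.4, -6.3), distance = 10.6066


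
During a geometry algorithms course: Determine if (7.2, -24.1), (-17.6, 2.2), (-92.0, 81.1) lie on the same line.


Cross product: ((-17.6)-7.2)*(81.1-(-24.1)) - (2.2-(-24.1))*((-92)-7.2)
= 0

Yes, collinear


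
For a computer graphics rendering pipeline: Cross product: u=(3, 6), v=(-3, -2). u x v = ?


u x v = u_x*v_y - u_y*v_x = 3*(-2) - 6*(-3)
= (-6) - (-18) = 12

12


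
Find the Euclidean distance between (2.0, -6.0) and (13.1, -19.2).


dx=11.1, dy=-13.2
d^2 = 11.1^2 + (-13.2)^2 = 297.45
d = sqrt(297.45) = 17.2467

17.2467


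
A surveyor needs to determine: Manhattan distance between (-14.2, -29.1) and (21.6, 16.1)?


|(-14.2)-21.6| + |(-29.1)-16.1| = 35.8 + 45.2 = 81

81


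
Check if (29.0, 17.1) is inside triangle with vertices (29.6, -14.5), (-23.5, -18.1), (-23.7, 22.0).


Cross products: AB x AP = -1680.12, BC x BP = -2112.29, CA x CP = 1662.38
All same sign? no

No, outside


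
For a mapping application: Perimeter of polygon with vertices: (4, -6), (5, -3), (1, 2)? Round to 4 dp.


Sides: (4, -6)->(5, -3): sqrt(10) = 3.162278, (5, -3)->(1, 2): sqrt(41) = 6.403124, (1, 2)->(4, -6): sqrt(73) = 8.544004
Sum = 18.109406
Perimeter = 18.1094

18.1094


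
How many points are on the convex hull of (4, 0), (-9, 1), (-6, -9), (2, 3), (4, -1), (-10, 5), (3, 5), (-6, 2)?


Convex hull vertices (CCW): (-10, 5), (-9, 1), (-6, -9), (4, -1), (4, 0), (3, 5)
Count = 6

6


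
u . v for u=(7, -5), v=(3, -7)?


u . v = u_x*v_x + u_y*v_y = 7*3 + (-5)*(-7)
= 21 + 35 = 56

56


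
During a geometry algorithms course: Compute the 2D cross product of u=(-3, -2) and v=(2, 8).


u x v = u_x*v_y - u_y*v_x = (-3)*8 - (-2)*2
= (-24) - (-4) = -20

-20


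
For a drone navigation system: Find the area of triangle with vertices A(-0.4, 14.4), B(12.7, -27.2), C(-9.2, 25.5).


Area = |x_A(y_B-y_C) + x_B(y_C-y_A) + x_C(y_A-y_B)|/2
= |21.08 + 140.97 + (-382.72)|/2
= 220.67/2 = 110.335

110.335


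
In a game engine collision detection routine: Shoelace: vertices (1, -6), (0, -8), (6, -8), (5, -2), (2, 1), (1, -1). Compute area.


Shoelace sum: (1*(-8) - 0*(-6)) + (0*(-8) - 6*(-8)) + (6*(-2) - 5*(-8)) + (5*1 - 2*(-2)) + (2*(-1) - 1*1) + (1*(-6) - 1*(-1))
= 69
Area = |69|/2 = 34.5

34.5


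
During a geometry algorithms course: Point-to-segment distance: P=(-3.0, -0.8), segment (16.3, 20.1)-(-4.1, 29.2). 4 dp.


Project P onto AB: t = 0.4079 (clamped to [0,1])
Closest point on segment: (7.9788, 23.8119)
Distance: 26.9496

26.9496


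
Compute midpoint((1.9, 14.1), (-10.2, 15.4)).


M = ((1.9+(-10.2))/2, (14.1+15.4)/2)
= (-4.15, 14.75)

(-4.15, 14.75)


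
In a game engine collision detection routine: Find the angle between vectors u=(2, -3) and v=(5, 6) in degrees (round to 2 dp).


u.v = -8, |u| = sqrt(13) = 3.6056, |v| = sqrt(61) = 7.8102
cos(theta) = u.v/(|u||v|) = -8/sqrt(793) = -0.284088
theta = acos(-0.284088) = 106.5 degrees

106.5 degrees


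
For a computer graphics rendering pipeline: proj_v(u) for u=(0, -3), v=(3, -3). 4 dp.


u.v = 9, |v| = sqrt(18) = 4.2426
Scalar projection = u.v / |v| = 9 / sqrt(18) = 2.1213

2.1213


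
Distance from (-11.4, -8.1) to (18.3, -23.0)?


dx=29.7, dy=-14.9
d^2 = 29.7^2 + (-14.9)^2 = 1104.1
d = sqrt(1104.1) = 33.228

33.228


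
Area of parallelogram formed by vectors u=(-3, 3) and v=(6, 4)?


|u x v| = |(-3)*4 - 3*6|
= |(-12) - 18| = 30

30


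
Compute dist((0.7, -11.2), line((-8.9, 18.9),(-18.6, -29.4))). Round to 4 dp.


|cross product| = 755.65
|line direction| = sqrt(2426.98) = 49.2644
Distance = 755.65/sqrt(2426.98) = 15.3387

15.3387


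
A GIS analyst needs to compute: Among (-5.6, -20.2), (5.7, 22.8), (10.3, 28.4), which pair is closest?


d(P0,P1) = 44.46, d(P0,P2) = 51.1348, d(P1,P2) = 7.2471
Closest: P1 and P2

Closest pair: (5.7, 22.8) and (10.3, 28.4), distance = 7.2471


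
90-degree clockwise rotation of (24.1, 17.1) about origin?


90° CW: (x,y) -> (y, -x)
(24.1,17.1) -> (17.1, -24.1)

(17.1, -24.1)


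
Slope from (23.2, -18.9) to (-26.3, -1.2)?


slope = (y2-y1)/(x2-x1) = ((-1.2)-(-18.9))/((-26.3)-23.2) = 17.7/(-49.5) = -0.3576

-0.3576


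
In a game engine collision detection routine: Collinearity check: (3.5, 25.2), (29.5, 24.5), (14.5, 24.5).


Cross product: (29.5-3.5)*(24.5-25.2) - (24.5-25.2)*(14.5-3.5)
= -10.5

No, not collinear


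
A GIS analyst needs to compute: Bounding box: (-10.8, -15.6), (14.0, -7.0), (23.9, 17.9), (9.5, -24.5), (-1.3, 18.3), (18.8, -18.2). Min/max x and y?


x range: [-10.8, 23.9]
y range: [-24.5, 18.3]
Bounding box: (-10.8,-24.5) to (23.9,18.3)

(-10.8,-24.5) to (23.9,18.3)


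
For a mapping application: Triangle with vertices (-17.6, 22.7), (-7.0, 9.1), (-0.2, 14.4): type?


Side lengths squared: AB^2=297.32, BC^2=74.33, CA^2=371.65
Sorted: [74.33, 297.32, 371.65]
By sides: Scalene, By angles: Right

Scalene, Right


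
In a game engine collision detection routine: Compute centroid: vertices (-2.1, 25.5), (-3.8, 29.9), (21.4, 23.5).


Centroid = ((x_A+x_B+x_C)/3, (y_A+y_B+y_C)/3)
= (((-2.1)+(-3.8)+21.4)/3, (25.5+29.9+23.5)/3)
= (5.1667, 26.3)

(5.1667, 26.3)


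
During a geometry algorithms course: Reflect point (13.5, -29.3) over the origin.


Reflection over origin: (x,y) -> (-x,-y)
(13.5, -29.3) -> (-13.5, 29.3)

(-13.5, 29.3)


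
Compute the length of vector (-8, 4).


|u| = sqrt((-8)^2 + 4^2) = sqrt(80) = 8.9443

8.9443


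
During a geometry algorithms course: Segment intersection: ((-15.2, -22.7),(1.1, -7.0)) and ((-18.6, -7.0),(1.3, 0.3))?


Cross products: d1=-337.25, d2=-143.81, d3=309.29, d4=115.85
d1*d2 < 0 and d3*d4 < 0? no

No, they don't intersect


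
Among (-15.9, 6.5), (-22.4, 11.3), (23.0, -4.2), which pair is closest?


d(P0,P1) = 8.0802, d(P0,P2) = 40.3448, d(P1,P2) = 47.973
Closest: P0 and P1

Closest pair: (-15.9, 6.5) and (-22.4, 11.3), distance = 8.0802


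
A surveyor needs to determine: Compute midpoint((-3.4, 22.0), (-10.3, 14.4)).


M = (((-3.4)+(-10.3))/2, (22+14.4)/2)
= (-6.85, 18.2)

(-6.85, 18.2)


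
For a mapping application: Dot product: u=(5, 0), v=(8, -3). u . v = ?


u . v = u_x*v_x + u_y*v_y = 5*8 + 0*(-3)
= 40 + 0 = 40

40


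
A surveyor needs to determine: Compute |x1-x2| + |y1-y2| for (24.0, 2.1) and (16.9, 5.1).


|24-16.9| + |2.1-5.1| = 7.1 + 3 = 10.1

10.1


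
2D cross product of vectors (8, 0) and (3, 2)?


u x v = u_x*v_y - u_y*v_x = 8*2 - 0*3
= 16 - 0 = 16

16


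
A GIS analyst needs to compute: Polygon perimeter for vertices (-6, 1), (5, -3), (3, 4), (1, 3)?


Sides: (-6, 1)->(5, -3): sqrt(137) = 11.7047, (5, -3)->(3, 4): sqrt(53) = 7.28011, (3, 4)->(1, 3): sqrt(5) = 2.236068, (1, 3)->(-6, 1): sqrt(53) = 7.28011
Sum = 28.500988
Perimeter = 28.501

28.501


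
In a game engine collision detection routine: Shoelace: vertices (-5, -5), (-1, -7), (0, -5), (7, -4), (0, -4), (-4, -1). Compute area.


Shoelace sum: ((-5)*(-7) - (-1)*(-5)) + ((-1)*(-5) - 0*(-7)) + (0*(-4) - 7*(-5)) + (7*(-4) - 0*(-4)) + (0*(-1) - (-4)*(-4)) + ((-4)*(-5) - (-5)*(-1))
= 41
Area = |41|/2 = 20.5

20.5


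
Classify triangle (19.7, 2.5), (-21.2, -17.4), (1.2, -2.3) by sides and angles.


Side lengths squared: AB^2=2068.82, BC^2=729.77, CA^2=365.29
Sorted: [365.29, 729.77, 2068.82]
By sides: Scalene, By angles: Obtuse

Scalene, Obtuse


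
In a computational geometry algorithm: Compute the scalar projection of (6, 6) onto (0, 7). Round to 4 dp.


u.v = 42, |v| = sqrt(49) = 7
Scalar projection = u.v / |v| = 42 / sqrt(49) = 6

6


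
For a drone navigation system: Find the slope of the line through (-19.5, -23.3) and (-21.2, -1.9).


slope = (y2-y1)/(x2-x1) = ((-1.9)-(-23.3))/((-21.2)-(-19.5)) = 21.4/(-1.7) = -12.5882

-12.5882


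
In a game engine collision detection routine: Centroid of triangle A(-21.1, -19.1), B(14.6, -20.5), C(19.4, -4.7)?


Centroid = ((x_A+x_B+x_C)/3, (y_A+y_B+y_C)/3)
= (((-21.1)+14.6+19.4)/3, ((-19.1)+(-20.5)+(-4.7))/3)
= (4.3, -14.7667)

(4.3, -14.7667)


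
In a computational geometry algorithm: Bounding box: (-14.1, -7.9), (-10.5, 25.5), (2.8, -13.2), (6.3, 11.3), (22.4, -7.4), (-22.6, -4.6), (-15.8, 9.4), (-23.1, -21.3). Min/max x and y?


x range: [-23.1, 22.4]
y range: [-21.3, 25.5]
Bounding box: (-23.1,-21.3) to (22.4,25.5)

(-23.1,-21.3) to (22.4,25.5)


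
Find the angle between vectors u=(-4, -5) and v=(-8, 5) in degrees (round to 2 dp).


u.v = 7, |u| = sqrt(41) = 6.4031, |v| = sqrt(89) = 9.434
cos(theta) = u.v/(|u||v|) = 7/sqrt(3649) = 0.115881
theta = acos(0.115881) = 83.35 degrees

83.35 degrees


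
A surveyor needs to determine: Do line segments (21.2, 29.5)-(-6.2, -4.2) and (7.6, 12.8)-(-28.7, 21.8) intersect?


Cross products: d1=-728.61, d2=741.3, d3=-0.74, d4=-1470.65
d1*d2 < 0 and d3*d4 < 0? no

No, they don't intersect


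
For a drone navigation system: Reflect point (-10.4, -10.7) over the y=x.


Reflection over y=x: (x,y) -> (y,x)
(-10.4, -10.7) -> (-10.7, -10.4)

(-10.7, -10.4)


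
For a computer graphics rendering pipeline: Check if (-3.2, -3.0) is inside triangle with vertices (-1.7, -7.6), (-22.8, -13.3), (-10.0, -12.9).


Cross products: AB x AP = -105.61, BC x BP = 124, CA x CP = 46.13
All same sign? no

No, outside


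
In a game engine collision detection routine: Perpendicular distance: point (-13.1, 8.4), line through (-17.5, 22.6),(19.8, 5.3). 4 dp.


|cross product| = 453.54
|line direction| = sqrt(1690.58) = 41.1167
Distance = 453.54/sqrt(1690.58) = 11.0306

11.0306


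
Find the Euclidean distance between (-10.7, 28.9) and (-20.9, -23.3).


dx=-10.2, dy=-52.2
d^2 = (-10.2)^2 + (-52.2)^2 = 2828.88
d = sqrt(2828.88) = 53.1872

53.1872


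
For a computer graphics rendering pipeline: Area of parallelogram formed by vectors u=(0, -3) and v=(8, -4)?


|u x v| = |0*(-4) - (-3)*8|
= |0 - (-24)| = 24

24


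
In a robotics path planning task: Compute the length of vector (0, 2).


|u| = sqrt(0^2 + 2^2) = sqrt(4) = 2

2


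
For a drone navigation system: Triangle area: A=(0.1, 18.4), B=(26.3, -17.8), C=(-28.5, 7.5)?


Area = |x_A(y_B-y_C) + x_B(y_C-y_A) + x_C(y_A-y_B)|/2
= |(-2.53) + (-286.67) + (-1031.7)|/2
= 1320.9/2 = 660.45

660.45


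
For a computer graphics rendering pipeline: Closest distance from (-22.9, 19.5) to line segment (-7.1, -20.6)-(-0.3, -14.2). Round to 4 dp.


Project P onto AB: t = 1 (clamped to [0,1])
Closest point on segment: (-0.3, -14.2)
Distance: 40.5765

40.5765


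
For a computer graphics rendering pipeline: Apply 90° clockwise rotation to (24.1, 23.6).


90° CW: (x,y) -> (y, -x)
(24.1,23.6) -> (23.6, -24.1)

(23.6, -24.1)


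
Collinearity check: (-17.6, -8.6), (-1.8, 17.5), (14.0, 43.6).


Cross product: ((-1.8)-(-17.6))*(43.6-(-8.6)) - (17.5-(-8.6))*(14-(-17.6))
= 0

Yes, collinear


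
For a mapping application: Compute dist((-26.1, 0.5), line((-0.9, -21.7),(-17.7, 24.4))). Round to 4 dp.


|cross product| = 788.76
|line direction| = sqrt(2407.45) = 49.0658
Distance = 788.76/sqrt(2407.45) = 16.0756

16.0756


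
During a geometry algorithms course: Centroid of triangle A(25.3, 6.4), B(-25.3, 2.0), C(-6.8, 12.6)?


Centroid = ((x_A+x_B+x_C)/3, (y_A+y_B+y_C)/3)
= ((25.3+(-25.3)+(-6.8))/3, (6.4+2+12.6)/3)
= (-2.2667, 7)

(-2.2667, 7)


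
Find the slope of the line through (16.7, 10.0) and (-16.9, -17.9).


slope = (y2-y1)/(x2-x1) = ((-17.9)-10)/((-16.9)-16.7) = (-27.9)/(-33.6) = 0.8304

0.8304


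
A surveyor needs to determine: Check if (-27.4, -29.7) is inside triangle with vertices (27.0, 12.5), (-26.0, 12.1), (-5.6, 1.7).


Cross products: AB x AP = 2214.84, BC x BP = -867.28, CA x CP = -788.2
All same sign? no

No, outside


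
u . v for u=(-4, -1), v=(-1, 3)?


u . v = u_x*v_x + u_y*v_y = (-4)*(-1) + (-1)*3
= 4 + (-3) = 1

1


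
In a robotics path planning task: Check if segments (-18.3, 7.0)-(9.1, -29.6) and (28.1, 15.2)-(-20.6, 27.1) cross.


Cross products: d1=951.5, d2=2407.86, d3=1922.92, d4=466.56
d1*d2 < 0 and d3*d4 < 0? no

No, they don't intersect


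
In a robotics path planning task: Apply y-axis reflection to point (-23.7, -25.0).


Reflection over y-axis: (x,y) -> (-x,y)
(-23.7, -25) -> (23.7, -25)

(23.7, -25)


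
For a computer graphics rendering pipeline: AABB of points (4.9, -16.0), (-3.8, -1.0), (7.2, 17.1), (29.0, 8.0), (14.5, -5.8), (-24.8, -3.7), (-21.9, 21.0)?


x range: [-24.8, 29]
y range: [-16, 21]
Bounding box: (-24.8,-16) to (29,21)

(-24.8,-16) to (29,21)


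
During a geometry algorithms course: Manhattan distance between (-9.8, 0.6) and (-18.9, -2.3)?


|(-9.8)-(-18.9)| + |0.6-(-2.3)| = 9.1 + 2.9 = 12

12


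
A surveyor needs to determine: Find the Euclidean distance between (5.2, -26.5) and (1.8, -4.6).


dx=-3.4, dy=21.9
d^2 = (-3.4)^2 + 21.9^2 = 491.17
d = sqrt(491.17) = 22.1624

22.1624


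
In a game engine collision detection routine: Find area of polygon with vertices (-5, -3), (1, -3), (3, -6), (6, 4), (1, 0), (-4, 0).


Shoelace sum: ((-5)*(-3) - 1*(-3)) + (1*(-6) - 3*(-3)) + (3*4 - 6*(-6)) + (6*0 - 1*4) + (1*0 - (-4)*0) + ((-4)*(-3) - (-5)*0)
= 77
Area = |77|/2 = 38.5

38.5


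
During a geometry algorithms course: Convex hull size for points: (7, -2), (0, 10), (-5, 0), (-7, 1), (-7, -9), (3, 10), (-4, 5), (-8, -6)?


Convex hull vertices (CCW): (-8, -6), (-7, -9), (7, -2), (3, 10), (0, 10), (-4, 5), (-7, 1)
Count = 7

7


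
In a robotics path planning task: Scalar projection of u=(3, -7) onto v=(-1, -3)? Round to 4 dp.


u.v = 18, |v| = sqrt(10) = 3.1623
Scalar projection = u.v / |v| = 18 / sqrt(10) = 5.6921

5.6921


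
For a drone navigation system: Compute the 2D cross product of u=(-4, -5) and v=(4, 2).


u x v = u_x*v_y - u_y*v_x = (-4)*2 - (-5)*4
= (-8) - (-20) = 12

12


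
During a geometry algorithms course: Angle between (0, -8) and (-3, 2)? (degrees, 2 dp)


u.v = -16, |u| = sqrt(64) = 8, |v| = sqrt(13) = 3.6056
cos(theta) = u.v/(|u||v|) = -16/sqrt(832) = -0.5547
theta = acos(-0.5547) = 123.69 degrees

123.69 degrees


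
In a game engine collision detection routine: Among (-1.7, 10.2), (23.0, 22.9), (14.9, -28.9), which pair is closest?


d(P0,P1) = 27.7737, d(P0,P2) = 42.4779, d(P1,P2) = 52.4295
Closest: P0 and P1

Closest pair: (-1.7, 10.2) and (23.0, 22.9), distance = 27.7737


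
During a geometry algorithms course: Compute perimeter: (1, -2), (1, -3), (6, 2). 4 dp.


Sides: (1, -2)->(1, -3): sqrt(1) = 1, (1, -3)->(6, 2): sqrt(50) = 7.071068, (6, 2)->(1, -2): sqrt(41) = 6.403124
Sum = 14.474192
Perimeter = 14.4742

14.4742


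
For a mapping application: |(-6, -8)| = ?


|u| = sqrt((-6)^2 + (-8)^2) = sqrt(100) = 10

10


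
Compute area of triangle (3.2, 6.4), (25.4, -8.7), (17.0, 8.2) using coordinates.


Area = |x_A(y_B-y_C) + x_B(y_C-y_A) + x_C(y_A-y_B)|/2
= |(-54.08) + 45.72 + 256.7|/2
= 248.34/2 = 124.17

124.17


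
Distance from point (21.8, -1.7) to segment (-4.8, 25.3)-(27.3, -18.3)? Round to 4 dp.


Project P onto AB: t = 0.6929 (clamped to [0,1])
Closest point on segment: (17.4411, -4.9092)
Distance: 5.4128

5.4128


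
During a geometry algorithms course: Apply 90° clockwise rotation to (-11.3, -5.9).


90° CW: (x,y) -> (y, -x)
(-11.3,-5.9) -> (-5.9, 11.3)

(-5.9, 11.3)


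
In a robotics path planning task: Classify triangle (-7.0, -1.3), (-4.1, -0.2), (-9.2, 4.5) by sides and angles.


Side lengths squared: AB^2=9.62, BC^2=48.1, CA^2=38.48
Sorted: [9.62, 38.48, 48.1]
By sides: Scalene, By angles: Right

Scalene, Right


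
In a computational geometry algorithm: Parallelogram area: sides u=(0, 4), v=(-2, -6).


|u x v| = |0*(-6) - 4*(-2)|
= |0 - (-8)| = 8

8


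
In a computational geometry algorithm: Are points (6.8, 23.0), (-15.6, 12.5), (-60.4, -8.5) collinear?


Cross product: ((-15.6)-6.8)*((-8.5)-23) - (12.5-23)*((-60.4)-6.8)
= 0

Yes, collinear


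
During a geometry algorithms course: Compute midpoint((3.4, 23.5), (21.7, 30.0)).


M = ((3.4+21.7)/2, (23.5+30)/2)
= (12.55, 26.75)

(12.55, 26.75)


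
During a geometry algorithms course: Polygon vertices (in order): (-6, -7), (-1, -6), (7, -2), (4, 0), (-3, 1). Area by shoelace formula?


Shoelace sum: ((-6)*(-6) - (-1)*(-7)) + ((-1)*(-2) - 7*(-6)) + (7*0 - 4*(-2)) + (4*1 - (-3)*0) + ((-3)*(-7) - (-6)*1)
= 112
Area = |112|/2 = 56

56


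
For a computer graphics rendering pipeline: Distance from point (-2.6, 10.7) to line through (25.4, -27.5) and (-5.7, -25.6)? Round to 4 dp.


|cross product| = 1134.82
|line direction| = sqrt(970.82) = 31.158
Distance = 1134.82/sqrt(970.82) = 36.4215

36.4215


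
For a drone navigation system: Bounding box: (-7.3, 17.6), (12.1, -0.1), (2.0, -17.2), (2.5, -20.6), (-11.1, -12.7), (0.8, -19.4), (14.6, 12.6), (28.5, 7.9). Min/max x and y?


x range: [-11.1, 28.5]
y range: [-20.6, 17.6]
Bounding box: (-11.1,-20.6) to (28.5,17.6)

(-11.1,-20.6) to (28.5,17.6)


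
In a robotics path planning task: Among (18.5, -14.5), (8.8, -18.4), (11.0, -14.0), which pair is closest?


d(P0,P1) = 10.4547, d(P0,P2) = 7.5166, d(P1,P2) = 4.9193
Closest: P1 and P2

Closest pair: (8.8, -18.4) and (11.0, -14.0), distance = 4.9193


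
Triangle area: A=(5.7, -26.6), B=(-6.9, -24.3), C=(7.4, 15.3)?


Area = |x_A(y_B-y_C) + x_B(y_C-y_A) + x_C(y_A-y_B)|/2
= |(-225.72) + (-289.11) + (-17.02)|/2
= 531.85/2 = 265.925

265.925


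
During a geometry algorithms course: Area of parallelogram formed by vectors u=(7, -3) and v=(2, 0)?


|u x v| = |7*0 - (-3)*2|
= |0 - (-6)| = 6

6


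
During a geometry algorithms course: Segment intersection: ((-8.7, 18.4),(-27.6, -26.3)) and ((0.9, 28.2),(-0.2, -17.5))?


Cross products: d1=-427.94, d2=-1242.5, d3=243.9, d4=1058.46
d1*d2 < 0 and d3*d4 < 0? no

No, they don't intersect


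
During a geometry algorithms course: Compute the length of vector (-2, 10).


|u| = sqrt((-2)^2 + 10^2) = sqrt(104) = 10.198

10.198


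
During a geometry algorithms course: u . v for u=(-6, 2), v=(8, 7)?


u . v = u_x*v_x + u_y*v_y = (-6)*8 + 2*7
= (-48) + 14 = -34

-34


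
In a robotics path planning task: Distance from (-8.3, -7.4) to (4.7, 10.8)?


dx=13, dy=18.2
d^2 = 13^2 + 18.2^2 = 500.24
d = sqrt(500.24) = 22.366

22.366


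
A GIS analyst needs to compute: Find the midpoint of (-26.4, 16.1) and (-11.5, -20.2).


M = (((-26.4)+(-11.5))/2, (16.1+(-20.2))/2)
= (-18.95, -2.05)

(-18.95, -2.05)


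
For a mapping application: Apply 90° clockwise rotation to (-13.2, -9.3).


90° CW: (x,y) -> (y, -x)
(-13.2,-9.3) -> (-9.3, 13.2)

(-9.3, 13.2)


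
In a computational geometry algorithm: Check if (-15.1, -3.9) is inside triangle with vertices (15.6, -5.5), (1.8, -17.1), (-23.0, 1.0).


Cross products: AB x AP = -378.2, BC x BP = -21.47, CA x CP = -137.79
All same sign? yes

Yes, inside


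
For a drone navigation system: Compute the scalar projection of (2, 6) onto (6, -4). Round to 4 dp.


u.v = -12, |v| = sqrt(52) = 7.2111
Scalar projection = u.v / |v| = -12 / sqrt(52) = -1.6641

-1.6641


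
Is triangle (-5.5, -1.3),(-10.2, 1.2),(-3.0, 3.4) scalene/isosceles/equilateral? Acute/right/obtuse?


Side lengths squared: AB^2=28.34, BC^2=56.68, CA^2=28.34
Sorted: [28.34, 28.34, 56.68]
By sides: Isosceles, By angles: Right

Isosceles, Right


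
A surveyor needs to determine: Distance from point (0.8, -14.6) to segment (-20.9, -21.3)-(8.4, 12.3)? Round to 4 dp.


Project P onto AB: t = 0.4332 (clamped to [0,1])
Closest point on segment: (-8.2077, -6.745)
Distance: 11.9516

11.9516


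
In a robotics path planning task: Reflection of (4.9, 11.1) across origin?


Reflection over origin: (x,y) -> (-x,-y)
(4.9, 11.1) -> (-4.9, -11.1)

(-4.9, -11.1)


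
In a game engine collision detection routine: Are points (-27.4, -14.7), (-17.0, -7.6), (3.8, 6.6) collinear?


Cross product: ((-17)-(-27.4))*(6.6-(-14.7)) - ((-7.6)-(-14.7))*(3.8-(-27.4))
= 0

Yes, collinear


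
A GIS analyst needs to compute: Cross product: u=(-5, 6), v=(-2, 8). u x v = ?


u x v = u_x*v_y - u_y*v_x = (-5)*8 - 6*(-2)
= (-40) - (-12) = -28

-28


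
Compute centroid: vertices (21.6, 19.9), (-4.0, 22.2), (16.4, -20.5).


Centroid = ((x_A+x_B+x_C)/3, (y_A+y_B+y_C)/3)
= ((21.6+(-4)+16.4)/3, (19.9+22.2+(-20.5))/3)
= (11.3333, 7.2)

(11.3333, 7.2)


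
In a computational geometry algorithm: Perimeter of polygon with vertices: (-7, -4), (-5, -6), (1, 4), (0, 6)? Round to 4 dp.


Sides: (-7, -4)->(-5, -6): sqrt(8) = 2.828427, (-5, -6)->(1, 4): sqrt(136) = 11.661904, (1, 4)->(0, 6): sqrt(5) = 2.236068, (0, 6)->(-7, -4): sqrt(149) = 12.206556
Sum = 28.932955
Perimeter = 28.933

28.933


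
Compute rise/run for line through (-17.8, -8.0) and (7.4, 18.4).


slope = (y2-y1)/(x2-x1) = (18.4-(-8))/(7.4-(-17.8)) = 26.4/25.2 = 1.0476

1.0476


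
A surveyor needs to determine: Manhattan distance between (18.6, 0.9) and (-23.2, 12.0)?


|18.6-(-23.2)| + |0.9-12| = 41.8 + 11.1 = 52.9

52.9


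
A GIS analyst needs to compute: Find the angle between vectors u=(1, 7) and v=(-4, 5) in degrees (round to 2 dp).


u.v = 31, |u| = sqrt(50) = 7.0711, |v| = sqrt(41) = 6.4031
cos(theta) = u.v/(|u||v|) = 31/sqrt(2050) = 0.684675
theta = acos(0.684675) = 46.79 degrees

46.79 degrees


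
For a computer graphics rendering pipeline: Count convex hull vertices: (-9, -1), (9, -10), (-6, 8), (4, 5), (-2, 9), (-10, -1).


Convex hull vertices (CCW): (-10, -1), (9, -10), (4, 5), (-2, 9), (-6, 8)
Count = 5

5


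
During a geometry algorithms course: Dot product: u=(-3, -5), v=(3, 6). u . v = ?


u . v = u_x*v_x + u_y*v_y = (-3)*3 + (-5)*6
= (-9) + (-30) = -39

-39


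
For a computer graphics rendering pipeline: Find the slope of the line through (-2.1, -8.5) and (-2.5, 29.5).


slope = (y2-y1)/(x2-x1) = (29.5-(-8.5))/((-2.5)-(-2.1)) = 38/(-0.4) = -95

-95


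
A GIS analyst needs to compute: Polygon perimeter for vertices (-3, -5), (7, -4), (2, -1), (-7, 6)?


Sides: (-3, -5)->(7, -4): sqrt(101) = 10.049876, (7, -4)->(2, -1): sqrt(34) = 5.830952, (2, -1)->(-7, 6): sqrt(130) = 11.401754, (-7, 6)->(-3, -5): sqrt(137) = 11.7047
Sum = 38.987282
Perimeter = 38.9873

38.9873
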